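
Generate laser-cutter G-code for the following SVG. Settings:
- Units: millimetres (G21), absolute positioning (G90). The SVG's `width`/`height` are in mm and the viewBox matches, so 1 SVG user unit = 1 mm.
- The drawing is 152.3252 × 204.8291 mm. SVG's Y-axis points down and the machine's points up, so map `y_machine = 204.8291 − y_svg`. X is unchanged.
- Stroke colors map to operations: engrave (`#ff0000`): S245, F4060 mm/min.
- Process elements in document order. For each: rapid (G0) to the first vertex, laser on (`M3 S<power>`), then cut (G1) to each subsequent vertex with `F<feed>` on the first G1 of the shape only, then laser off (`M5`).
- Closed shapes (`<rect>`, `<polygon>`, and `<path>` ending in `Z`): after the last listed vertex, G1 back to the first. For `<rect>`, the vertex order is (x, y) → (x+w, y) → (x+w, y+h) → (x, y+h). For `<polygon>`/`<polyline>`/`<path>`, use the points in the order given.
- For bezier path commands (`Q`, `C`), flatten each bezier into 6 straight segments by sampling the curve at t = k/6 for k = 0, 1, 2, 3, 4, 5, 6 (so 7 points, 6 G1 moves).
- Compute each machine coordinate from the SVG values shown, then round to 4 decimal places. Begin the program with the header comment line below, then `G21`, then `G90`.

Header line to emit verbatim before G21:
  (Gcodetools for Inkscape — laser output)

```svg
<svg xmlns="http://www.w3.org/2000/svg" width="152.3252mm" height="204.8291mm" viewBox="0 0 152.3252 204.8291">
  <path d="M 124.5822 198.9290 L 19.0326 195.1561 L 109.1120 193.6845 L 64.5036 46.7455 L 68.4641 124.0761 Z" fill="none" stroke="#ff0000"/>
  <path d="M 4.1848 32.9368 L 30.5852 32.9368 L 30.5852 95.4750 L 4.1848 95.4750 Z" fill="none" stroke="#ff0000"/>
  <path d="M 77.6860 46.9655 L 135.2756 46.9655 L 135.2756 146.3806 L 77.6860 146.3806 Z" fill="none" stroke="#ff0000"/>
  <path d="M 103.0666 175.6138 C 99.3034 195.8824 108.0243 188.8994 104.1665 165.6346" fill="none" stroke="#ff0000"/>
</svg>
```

1 u = 1 mm; y_m = 204.8291 − y.

[1] `<path>` closed polygon, #ff0000→engrave S245 F4060: (124.5822,5.9001) → (19.0326,9.6730) → (109.1120,11.1446) → (64.5036,158.0836) → (68.4641,80.7530) → (124.5822,5.9001) (closed)

[2] `<path>` rectangle, #ff0000→engrave S245 F4060: (4.1848,171.8923) → (30.5852,171.8923) → (30.5852,109.3541) → (4.1848,109.3541) → (4.1848,171.8923) (closed)

[3] `<path>` rectangle, #ff0000→engrave S245 F4060: (77.6860,157.8636) → (135.2756,157.8636) → (135.2756,58.4485) → (77.6860,58.4485) → (77.6860,157.8636) (closed)

[4] `<path>` cubic bezier, #ff0000→engrave S245 F4060: (103.0666,29.2153) → (102.1093,21.3012) → (102.5365,17.6243) → (103.6520,17.8799) → (104.7597,21.7633) → (105.1632,28.9697) → (104.1665,39.1945)

(Gcodetools for Inkscape — laser output)
G21
G90
G0 X124.5822 Y5.9001
M3 S245
G1 X19.0326 Y9.6730 F4060
G1 X109.1120 Y11.1446
G1 X64.5036 Y158.0836
G1 X68.4641 Y80.7530
G1 X124.5822 Y5.9001
M5
G0 X4.1848 Y171.8923
M3 S245
G1 X30.5852 Y171.8923 F4060
G1 X30.5852 Y109.3541
G1 X4.1848 Y109.3541
G1 X4.1848 Y171.8923
M5
G0 X77.6860 Y157.8636
M3 S245
G1 X135.2756 Y157.8636 F4060
G1 X135.2756 Y58.4485
G1 X77.6860 Y58.4485
G1 X77.6860 Y157.8636
M5
G0 X103.0666 Y29.2153
M3 S245
G1 X102.1093 Y21.3012 F4060
G1 X102.5365 Y17.6243
G1 X103.6520 Y17.8799
G1 X104.7597 Y21.7633
G1 X105.1632 Y28.9697
G1 X104.1665 Y39.1945
M5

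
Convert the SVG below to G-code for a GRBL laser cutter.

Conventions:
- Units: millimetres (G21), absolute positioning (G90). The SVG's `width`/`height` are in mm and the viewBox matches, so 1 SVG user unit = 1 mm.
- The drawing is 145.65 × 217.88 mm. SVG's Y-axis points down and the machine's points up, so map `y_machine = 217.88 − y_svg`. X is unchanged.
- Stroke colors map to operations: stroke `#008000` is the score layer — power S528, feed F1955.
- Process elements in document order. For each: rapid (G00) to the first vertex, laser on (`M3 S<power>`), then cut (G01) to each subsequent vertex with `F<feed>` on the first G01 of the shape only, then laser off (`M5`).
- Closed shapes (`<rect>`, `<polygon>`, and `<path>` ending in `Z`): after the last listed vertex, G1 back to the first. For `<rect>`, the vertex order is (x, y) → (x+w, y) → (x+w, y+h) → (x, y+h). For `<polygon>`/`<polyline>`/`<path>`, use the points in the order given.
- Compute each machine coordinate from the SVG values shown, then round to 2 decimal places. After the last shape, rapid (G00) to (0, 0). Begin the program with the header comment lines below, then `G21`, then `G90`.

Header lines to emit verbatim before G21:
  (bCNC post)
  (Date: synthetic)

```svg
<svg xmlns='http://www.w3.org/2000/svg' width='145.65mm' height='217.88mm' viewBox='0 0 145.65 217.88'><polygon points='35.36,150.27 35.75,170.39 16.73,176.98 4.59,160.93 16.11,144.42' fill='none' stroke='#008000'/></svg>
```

Since the viewBox matches the mm dimensions, user units are millimetres directly. The only transform is the Y-flip y_m = 217.88 − y_svg.

Shape 1 is a regular polygon drawn with `<polygon>`. Its stroke #008000 means score at S528, F1955. After flipping Y the toolpath is (35.36,67.61) → (35.75,47.49) → (16.73,40.90) → (4.59,56.95) → (16.11,73.46) → (35.36,67.61), returning to the start.

(bCNC post)
(Date: synthetic)
G21
G90
G00 X35.36 Y67.61
M3 S528
G01 X35.75 Y47.49 F1955
G01 X16.73 Y40.90
G01 X4.59 Y56.95
G01 X16.11 Y73.46
G01 X35.36 Y67.61
M5
G00 X0.00 Y0.00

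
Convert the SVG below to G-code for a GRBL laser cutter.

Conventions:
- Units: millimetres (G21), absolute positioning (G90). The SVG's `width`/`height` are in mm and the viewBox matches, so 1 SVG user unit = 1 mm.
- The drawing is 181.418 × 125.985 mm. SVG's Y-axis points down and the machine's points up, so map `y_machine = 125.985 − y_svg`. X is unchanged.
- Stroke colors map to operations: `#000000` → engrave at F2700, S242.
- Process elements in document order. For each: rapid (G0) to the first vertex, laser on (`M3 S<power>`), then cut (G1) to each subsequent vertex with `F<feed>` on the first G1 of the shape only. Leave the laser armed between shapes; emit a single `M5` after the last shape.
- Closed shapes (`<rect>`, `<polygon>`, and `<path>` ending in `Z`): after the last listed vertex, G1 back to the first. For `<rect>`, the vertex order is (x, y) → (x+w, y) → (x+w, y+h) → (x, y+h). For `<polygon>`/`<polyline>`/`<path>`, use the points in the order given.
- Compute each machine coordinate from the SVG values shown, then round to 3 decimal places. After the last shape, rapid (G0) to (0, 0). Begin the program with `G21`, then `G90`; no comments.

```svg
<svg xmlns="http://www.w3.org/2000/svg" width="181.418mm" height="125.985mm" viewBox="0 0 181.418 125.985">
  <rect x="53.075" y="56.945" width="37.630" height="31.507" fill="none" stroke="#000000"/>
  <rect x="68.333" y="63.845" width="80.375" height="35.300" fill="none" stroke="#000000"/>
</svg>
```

G21
G90
G0 X53.075 Y69.040
M3 S242
G1 X90.705 Y69.040 F2700
G1 X90.705 Y37.533
G1 X53.075 Y37.533
G1 X53.075 Y69.040
G0 X68.333 Y62.140
M3 S242
G1 X148.708 Y62.140 F2700
G1 X148.708 Y26.840
G1 X68.333 Y26.840
G1 X68.333 Y62.140
M5
G0 X0.000 Y0.000

viewBox `0 0 181.418 125.985` with mm width/height → 1 unit = 1 mm. Flip: y_m = 125.985 − y_svg.

**Shape 1** — `<rect>` rectangle, stroke `#000000` → engrave (S242, F2700). Machine vertices: (53.075,69.040) → (90.705,69.040) → (90.705,37.533) → (53.075,37.533) → (53.075,69.040). Closed: final G1 returns to the first vertex.

**Shape 2** — `<rect>` rectangle, stroke `#000000` → engrave (S242, F2700). Machine vertices: (68.333,62.140) → (148.708,62.140) → (148.708,26.840) → (68.333,26.840) → (68.333,62.140). Closed: final G1 returns to the first vertex.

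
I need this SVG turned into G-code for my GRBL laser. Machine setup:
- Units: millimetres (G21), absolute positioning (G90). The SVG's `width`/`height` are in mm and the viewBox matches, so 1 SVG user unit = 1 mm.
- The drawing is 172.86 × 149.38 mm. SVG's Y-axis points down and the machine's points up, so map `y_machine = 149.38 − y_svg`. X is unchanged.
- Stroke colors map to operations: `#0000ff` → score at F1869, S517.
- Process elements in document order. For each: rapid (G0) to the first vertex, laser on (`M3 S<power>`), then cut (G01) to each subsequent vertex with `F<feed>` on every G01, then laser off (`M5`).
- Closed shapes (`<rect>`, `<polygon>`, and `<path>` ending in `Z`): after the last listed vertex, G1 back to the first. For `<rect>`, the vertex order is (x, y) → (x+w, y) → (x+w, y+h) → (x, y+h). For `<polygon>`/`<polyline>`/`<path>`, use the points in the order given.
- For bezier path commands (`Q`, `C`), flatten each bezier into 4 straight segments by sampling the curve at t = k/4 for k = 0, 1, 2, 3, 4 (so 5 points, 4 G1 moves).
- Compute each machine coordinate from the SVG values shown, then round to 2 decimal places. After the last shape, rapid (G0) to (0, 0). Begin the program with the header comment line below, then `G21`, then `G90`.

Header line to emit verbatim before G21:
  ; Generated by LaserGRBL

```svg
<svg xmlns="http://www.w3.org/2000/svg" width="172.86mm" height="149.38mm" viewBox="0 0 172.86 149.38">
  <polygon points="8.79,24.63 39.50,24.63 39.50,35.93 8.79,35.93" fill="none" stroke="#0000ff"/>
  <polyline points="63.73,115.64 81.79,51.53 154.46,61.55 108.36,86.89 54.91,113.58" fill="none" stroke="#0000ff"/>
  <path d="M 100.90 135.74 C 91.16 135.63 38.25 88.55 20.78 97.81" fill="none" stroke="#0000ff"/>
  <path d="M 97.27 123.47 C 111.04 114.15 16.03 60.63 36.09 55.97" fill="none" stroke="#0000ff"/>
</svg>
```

Since the viewBox matches the mm dimensions, user units are millimetres directly. The only transform is the Y-flip y_m = 149.38 − y_svg.

Shape 1 is a rectangle drawn with `<polygon>`. Its stroke #0000ff means score at S517, F1869. After flipping Y the toolpath is (8.79,124.75) → (39.50,124.75) → (39.50,113.45) → (8.79,113.45) → (8.79,124.75), returning to the start.

Shape 2 is a open polyline drawn with `<polyline>`. Its stroke #0000ff means score at S517, F1869. After flipping Y the toolpath is (63.73,33.74) → (81.79,97.85) → (154.46,87.83) → (108.36,62.49) → (54.91,35.80).

Shape 3 is a cubic bezier drawn with `<path>`. Its stroke #0000ff means score at S517, F1869. After flipping Y the toolpath is (100.90,13.64) → (86.73,20.92) → (63.74,36.12) → (39.30,49.57) → (20.78,51.57).

Shape 4 is a cubic bezier drawn with `<path>`. Its stroke #0000ff means score at S517, F1869. After flipping Y the toolpath is (97.27,25.91) → (90.70,39.73) → (64.32,61.41) → (39.12,82.21) → (36.09,93.41).

; Generated by LaserGRBL
G21
G90
G0 X8.79 Y124.75
M3 S517
G01 X39.50 Y124.75 F1869
G01 X39.50 Y113.45 F1869
G01 X8.79 Y113.45 F1869
G01 X8.79 Y124.75 F1869
M5
G0 X63.73 Y33.74
M3 S517
G01 X81.79 Y97.85 F1869
G01 X154.46 Y87.83 F1869
G01 X108.36 Y62.49 F1869
G01 X54.91 Y35.80 F1869
M5
G0 X100.90 Y13.64
M3 S517
G01 X86.73 Y20.92 F1869
G01 X63.74 Y36.12 F1869
G01 X39.30 Y49.57 F1869
G01 X20.78 Y51.57 F1869
M5
G0 X97.27 Y25.91
M3 S517
G01 X90.70 Y39.73 F1869
G01 X64.32 Y61.41 F1869
G01 X39.12 Y82.21 F1869
G01 X36.09 Y93.41 F1869
M5
G0 X0.00 Y0.00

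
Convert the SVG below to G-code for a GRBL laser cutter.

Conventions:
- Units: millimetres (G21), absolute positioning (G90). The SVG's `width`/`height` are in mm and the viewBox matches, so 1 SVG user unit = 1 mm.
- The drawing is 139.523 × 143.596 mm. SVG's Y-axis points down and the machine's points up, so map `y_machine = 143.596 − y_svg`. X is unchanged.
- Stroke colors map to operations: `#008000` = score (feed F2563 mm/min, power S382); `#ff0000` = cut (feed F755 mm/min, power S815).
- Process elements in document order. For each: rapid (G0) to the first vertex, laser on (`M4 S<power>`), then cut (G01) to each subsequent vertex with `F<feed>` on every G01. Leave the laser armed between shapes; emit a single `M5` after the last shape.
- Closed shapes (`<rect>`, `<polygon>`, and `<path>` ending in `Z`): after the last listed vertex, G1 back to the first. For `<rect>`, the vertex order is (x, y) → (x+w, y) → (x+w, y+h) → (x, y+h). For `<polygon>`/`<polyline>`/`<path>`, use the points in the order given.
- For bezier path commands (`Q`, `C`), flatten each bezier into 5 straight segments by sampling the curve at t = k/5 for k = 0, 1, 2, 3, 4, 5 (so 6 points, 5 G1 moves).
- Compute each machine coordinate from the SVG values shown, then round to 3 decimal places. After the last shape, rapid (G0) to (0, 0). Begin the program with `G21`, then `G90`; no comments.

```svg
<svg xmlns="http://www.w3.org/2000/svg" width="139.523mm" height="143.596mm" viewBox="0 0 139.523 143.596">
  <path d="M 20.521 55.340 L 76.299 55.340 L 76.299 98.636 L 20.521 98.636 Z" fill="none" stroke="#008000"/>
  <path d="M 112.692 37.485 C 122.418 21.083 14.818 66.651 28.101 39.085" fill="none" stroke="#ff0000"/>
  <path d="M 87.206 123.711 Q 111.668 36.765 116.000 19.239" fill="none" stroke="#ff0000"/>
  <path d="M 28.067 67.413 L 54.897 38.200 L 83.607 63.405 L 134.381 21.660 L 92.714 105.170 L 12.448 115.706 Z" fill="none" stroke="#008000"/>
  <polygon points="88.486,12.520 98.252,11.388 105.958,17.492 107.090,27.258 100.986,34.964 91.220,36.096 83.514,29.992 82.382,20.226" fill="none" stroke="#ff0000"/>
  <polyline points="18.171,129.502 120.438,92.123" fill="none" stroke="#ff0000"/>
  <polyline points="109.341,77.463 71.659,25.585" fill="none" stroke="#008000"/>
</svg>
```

Since the viewBox matches the mm dimensions, user units are millimetres directly. The only transform is the Y-flip y_m = 143.596 − y_svg.

Shape 1 is a rectangle drawn with `<path>`. Its stroke #008000 means score at S382, F2563. After flipping Y the toolpath is (20.521,88.256) → (76.299,88.256) → (76.299,44.960) → (20.521,44.960) → (20.521,88.256), returning to the start.

Shape 2 is a cubic bezier drawn with `<path>`. Its stroke #ff0000 means cut at S815, F755. After flipping Y the toolpath is (112.692,106.111) → (106.354,109.597) → (83.292,104.694) → (54.940,97.889) → (32.731,95.667) → (28.101,104.511).

Shape 3 is a quadratic bezier drawn with `<path>`. Its stroke #ff0000 means cut at S815, F755. After flipping Y the toolpath is (87.206,19.885) → (96.186,51.887) → (103.555,78.335) → (109.314,99.229) → (113.462,114.570) → (116.000,124.357).

Shape 4 is a closed polygon drawn with `<path>`. Its stroke #008000 means score at S382, F2563. After flipping Y the toolpath is (28.067,76.183) → (54.897,105.396) → (83.607,80.191) → (134.381,121.936) → (92.714,38.426) → (12.448,27.890) → (28.067,76.183), returning to the start.

Shape 5 is a regular polygon drawn with `<polygon>`. Its stroke #ff0000 means cut at S815, F755. After flipping Y the toolpath is (88.486,131.076) → (98.252,132.208) → (105.958,126.104) → (107.090,116.338) → (100.986,108.632) → (91.220,107.500) → (83.514,113.604) → (82.382,123.370) → (88.486,131.076), returning to the start.

Shape 6 is a line segment drawn with `<polyline>`. Its stroke #ff0000 means cut at S815, F755. After flipping Y the toolpath is (18.171,14.094) → (120.438,51.473).

Shape 7 is a line segment drawn with `<polyline>`. Its stroke #008000 means score at S382, F2563. After flipping Y the toolpath is (109.341,66.133) → (71.659,118.011).

G21
G90
G0 X20.521 Y88.256
M4 S382
G01 X76.299 Y88.256 F2563
G01 X76.299 Y44.960 F2563
G01 X20.521 Y44.960 F2563
G01 X20.521 Y88.256 F2563
G0 X112.692 Y106.111
M4 S815
G01 X106.354 Y109.597 F755
G01 X83.292 Y104.694 F755
G01 X54.940 Y97.889 F755
G01 X32.731 Y95.667 F755
G01 X28.101 Y104.511 F755
G0 X87.206 Y19.885
M4 S815
G01 X96.186 Y51.887 F755
G01 X103.555 Y78.335 F755
G01 X109.314 Y99.229 F755
G01 X113.462 Y114.570 F755
G01 X116.000 Y124.357 F755
G0 X28.067 Y76.183
M4 S382
G01 X54.897 Y105.396 F2563
G01 X83.607 Y80.191 F2563
G01 X134.381 Y121.936 F2563
G01 X92.714 Y38.426 F2563
G01 X12.448 Y27.890 F2563
G01 X28.067 Y76.183 F2563
G0 X88.486 Y131.076
M4 S815
G01 X98.252 Y132.208 F755
G01 X105.958 Y126.104 F755
G01 X107.090 Y116.338 F755
G01 X100.986 Y108.632 F755
G01 X91.220 Y107.500 F755
G01 X83.514 Y113.604 F755
G01 X82.382 Y123.370 F755
G01 X88.486 Y131.076 F755
G0 X18.171 Y14.094
M4 S815
G01 X120.438 Y51.473 F755
G0 X109.341 Y66.133
M4 S382
G01 X71.659 Y118.011 F2563
M5
G0 X0.000 Y0.000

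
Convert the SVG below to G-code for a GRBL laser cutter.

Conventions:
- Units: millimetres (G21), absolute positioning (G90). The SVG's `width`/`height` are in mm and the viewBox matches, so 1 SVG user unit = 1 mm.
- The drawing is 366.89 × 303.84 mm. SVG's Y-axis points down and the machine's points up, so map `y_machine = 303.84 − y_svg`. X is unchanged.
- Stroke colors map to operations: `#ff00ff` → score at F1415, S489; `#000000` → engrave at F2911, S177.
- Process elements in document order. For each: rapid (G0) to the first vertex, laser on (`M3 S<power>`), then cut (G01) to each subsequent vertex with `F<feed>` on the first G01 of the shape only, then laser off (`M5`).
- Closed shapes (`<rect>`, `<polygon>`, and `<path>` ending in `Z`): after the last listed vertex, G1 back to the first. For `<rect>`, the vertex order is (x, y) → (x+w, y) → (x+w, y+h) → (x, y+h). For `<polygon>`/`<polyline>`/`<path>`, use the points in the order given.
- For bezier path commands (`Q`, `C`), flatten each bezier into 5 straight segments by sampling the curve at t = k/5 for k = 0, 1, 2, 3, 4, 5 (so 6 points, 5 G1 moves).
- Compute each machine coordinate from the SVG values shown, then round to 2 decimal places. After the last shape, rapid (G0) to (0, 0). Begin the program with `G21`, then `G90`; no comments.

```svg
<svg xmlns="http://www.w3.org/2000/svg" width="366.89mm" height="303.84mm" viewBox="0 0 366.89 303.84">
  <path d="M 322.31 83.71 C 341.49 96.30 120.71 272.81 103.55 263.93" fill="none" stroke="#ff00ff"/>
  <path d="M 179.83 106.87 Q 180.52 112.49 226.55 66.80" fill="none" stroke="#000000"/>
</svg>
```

G21
G90
G0 X322.31 Y220.13
M3 S489
G01 X308.57 Y195.70 F1415
G01 X258.53 Y148.70
G01 X193.49 Y95.89
G01 X134.73 Y54.03
G01 X103.55 Y39.91
M5
G0 X179.83 Y196.97
M3 S177
G01 X181.92 Y196.77 F2911
G01 X187.64 Y200.68
G01 X196.98 Y208.70
G01 X209.95 Y220.82
G01 X226.55 Y237.04
M5
G0 X0.00 Y0.00

1 u = 1 mm; y_m = 303.84 − y.

[1] `<path>` cubic bezier, #ff00ff→score S489 F1415: (322.31,220.13) → (308.57,195.70) → (258.53,148.70) → (193.49,95.89) → (134.73,54.03) → (103.55,39.91)

[2] `<path>` quadratic bezier, #000000→engrave S177 F2911: (179.83,196.97) → (181.92,196.77) → (187.64,200.68) → (196.98,208.70) → (209.95,220.82) → (226.55,237.04)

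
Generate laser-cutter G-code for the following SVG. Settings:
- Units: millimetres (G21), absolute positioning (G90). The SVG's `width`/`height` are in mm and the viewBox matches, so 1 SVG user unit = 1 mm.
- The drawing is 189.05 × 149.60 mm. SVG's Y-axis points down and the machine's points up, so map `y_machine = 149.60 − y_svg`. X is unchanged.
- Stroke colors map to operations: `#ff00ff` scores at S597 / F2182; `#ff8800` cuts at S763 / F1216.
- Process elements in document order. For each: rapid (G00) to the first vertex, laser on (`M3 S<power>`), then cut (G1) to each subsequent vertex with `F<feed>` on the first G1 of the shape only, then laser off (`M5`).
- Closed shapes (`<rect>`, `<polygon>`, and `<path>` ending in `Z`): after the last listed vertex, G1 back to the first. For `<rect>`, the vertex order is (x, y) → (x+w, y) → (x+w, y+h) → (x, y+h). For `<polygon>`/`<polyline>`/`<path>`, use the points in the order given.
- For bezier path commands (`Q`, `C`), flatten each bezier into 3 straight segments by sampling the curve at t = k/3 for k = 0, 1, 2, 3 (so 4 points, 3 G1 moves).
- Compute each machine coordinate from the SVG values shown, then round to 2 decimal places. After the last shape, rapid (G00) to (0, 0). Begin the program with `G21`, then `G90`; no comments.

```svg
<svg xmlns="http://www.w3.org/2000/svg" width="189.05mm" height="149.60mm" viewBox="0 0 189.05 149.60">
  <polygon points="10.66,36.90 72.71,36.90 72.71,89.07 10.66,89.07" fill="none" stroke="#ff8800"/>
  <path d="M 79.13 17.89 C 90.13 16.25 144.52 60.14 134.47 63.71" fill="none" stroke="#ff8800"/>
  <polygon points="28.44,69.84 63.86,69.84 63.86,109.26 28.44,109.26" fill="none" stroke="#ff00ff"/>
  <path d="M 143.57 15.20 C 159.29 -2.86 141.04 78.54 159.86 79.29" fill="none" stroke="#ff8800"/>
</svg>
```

G21
G90
G00 X10.66 Y112.70
M3 S763
G1 X72.71 Y112.70 F1216
G1 X72.71 Y60.53
G1 X10.66 Y60.53
G1 X10.66 Y112.70
M5
G00 X79.13 Y131.71
M3 S763
G1 X100.60 Y121.35 F1216
G1 X127.03 Y99.72
G1 X134.47 Y85.89
M5
G00 X28.44 Y79.76
M3 S597
G1 X63.86 Y79.76 F2182
G1 X63.86 Y40.34
G1 X28.44 Y40.34
G1 X28.44 Y79.76
M5
G00 X143.57 Y134.40
M3 S763
G1 X150.60 Y125.98 F1216
G1 X150.77 Y91.27
G1 X159.86 Y70.31
M5
G00 X0.00 Y0.00

viewBox `0 0 189.05 149.60` with mm width/height → 1 unit = 1 mm. Flip: y_m = 149.60 − y_svg.

**Shape 1** — `<polygon>` rectangle, stroke `#ff8800` → cut (S763, F1216). Machine vertices: (10.66,112.70) → (72.71,112.70) → (72.71,60.53) → (10.66,60.53) → (10.66,112.70). Closed: final G1 returns to the first vertex.

**Shape 2** — `<path>` cubic bezier, stroke `#ff8800` → cut (S763, F1216). Control points (SVG): P0=(79.13,17.89), P1=(90.13,16.25), P2=(144.52,60.14), P3=(134.47,63.71); sampled at t=k/3. Machine vertices: (79.13,131.71) → (100.60,121.35) → (127.03,99.72) → (134.47,85.89). Open path.

**Shape 3** — `<polygon>` rectangle, stroke `#ff00ff` → score (S597, F2182). Machine vertices: (28.44,79.76) → (63.86,79.76) → (63.86,40.34) → (28.44,40.34) → (28.44,79.76). Closed: final G1 returns to the first vertex.

**Shape 4** — `<path>` cubic bezier, stroke `#ff8800` → cut (S763, F1216). Control points (SVG): P0=(143.57,15.20), P1=(159.29,-2.86), P2=(141.04,78.54), P3=(159.86,79.29); sampled at t=k/3. Machine vertices: (143.57,134.40) → (150.60,125.98) → (150.77,91.27) → (159.86,70.31). Open path.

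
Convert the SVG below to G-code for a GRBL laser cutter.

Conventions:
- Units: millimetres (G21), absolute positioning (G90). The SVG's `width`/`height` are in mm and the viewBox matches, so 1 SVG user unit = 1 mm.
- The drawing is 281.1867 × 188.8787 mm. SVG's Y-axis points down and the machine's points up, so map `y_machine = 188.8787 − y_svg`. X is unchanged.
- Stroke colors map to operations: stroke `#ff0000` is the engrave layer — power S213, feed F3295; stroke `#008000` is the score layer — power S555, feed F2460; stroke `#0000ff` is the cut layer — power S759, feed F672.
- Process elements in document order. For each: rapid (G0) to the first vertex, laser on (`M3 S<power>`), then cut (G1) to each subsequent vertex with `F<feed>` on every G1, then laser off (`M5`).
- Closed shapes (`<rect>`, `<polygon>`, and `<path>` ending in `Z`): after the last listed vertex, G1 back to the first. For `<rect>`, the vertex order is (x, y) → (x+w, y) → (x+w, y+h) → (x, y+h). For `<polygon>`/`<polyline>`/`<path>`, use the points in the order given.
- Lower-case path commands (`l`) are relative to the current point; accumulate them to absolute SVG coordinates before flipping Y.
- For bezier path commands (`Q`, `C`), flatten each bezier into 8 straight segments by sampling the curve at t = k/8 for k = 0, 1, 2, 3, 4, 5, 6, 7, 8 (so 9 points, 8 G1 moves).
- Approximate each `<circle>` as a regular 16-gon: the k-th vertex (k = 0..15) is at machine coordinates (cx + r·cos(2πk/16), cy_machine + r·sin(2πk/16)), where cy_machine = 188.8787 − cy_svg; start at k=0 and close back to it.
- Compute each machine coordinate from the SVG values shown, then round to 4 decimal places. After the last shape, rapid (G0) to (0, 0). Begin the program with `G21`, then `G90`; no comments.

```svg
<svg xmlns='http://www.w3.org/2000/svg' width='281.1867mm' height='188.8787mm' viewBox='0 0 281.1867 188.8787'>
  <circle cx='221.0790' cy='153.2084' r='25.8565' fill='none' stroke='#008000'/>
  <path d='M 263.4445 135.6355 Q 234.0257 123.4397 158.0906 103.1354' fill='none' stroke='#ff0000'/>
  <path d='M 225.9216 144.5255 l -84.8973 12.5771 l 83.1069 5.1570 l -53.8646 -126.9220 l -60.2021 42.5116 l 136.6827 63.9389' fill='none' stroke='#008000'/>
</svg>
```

G21
G90
G0 X246.9355 Y35.6703
M3 S555
G1 X244.9673 Y45.5652 F2460
G1 X239.3623 Y53.9536 F2460
G1 X230.9739 Y59.5586 F2460
G1 X221.0790 Y61.5268 F2460
G1 X211.1841 Y59.5586 F2460
G1 X202.7957 Y53.9536 F2460
G1 X197.1907 Y45.5652 F2460
G1 X195.2225 Y35.6703 F2460
G1 X197.1907 Y25.7754 F2460
G1 X202.7957 Y17.3870 F2460
G1 X211.1841 Y11.7820 F2460
G1 X221.0790 Y9.8138 F2460
G1 X230.9739 Y11.7820 F2460
G1 X239.3623 Y17.3870 F2460
G1 X244.9673 Y25.7754 F2460
G1 X246.9355 Y35.6703 F2460
M5
G0 X263.4445 Y53.2432
M3 S213
G1 X255.3630 Y56.4188 F3295
G1 X245.8278 Y59.8479 F3295
G1 X234.8390 Y63.5303 F3295
G1 X222.3966 Y67.4661 F3295
G1 X208.5006 Y71.6553 F3295
G1 X193.1509 Y76.0979 F3295
G1 X176.3476 Y80.7939 F3295
G1 X158.0906 Y85.7433 F3295
M5
G0 X225.9216 Y44.3532
M3 S555
G1 X141.0243 Y31.7761 F2460
G1 X224.1312 Y26.6191 F2460
G1 X170.2666 Y153.5411 F2460
G1 X110.0645 Y111.0295 F2460
G1 X246.7472 Y47.0906 F2460
M5
G0 X0.0000 Y0.0000

Since the viewBox matches the mm dimensions, user units are millimetres directly. The only transform is the Y-flip y_m = 188.8787 − y_svg.

Shape 1 is a circle drawn with `<circle>`. Its stroke #008000 means score at S555, F2460. After flipping Y the toolpath is (246.9355,35.6703) → (244.9673,45.5652) → (239.3623,53.9536) → (230.9739,59.5586) → (221.0790,61.5268) → (211.1841,59.5586) → (202.7957,53.9536) → (197.1907,45.5652) → (195.2225,35.6703) → (197.1907,25.7754) → (202.7957,17.3870) → (211.1841,11.7820) → (221.0790,9.8138) → (230.9739,11.7820) → (239.3623,17.3870) → (244.9673,25.7754) → (246.9355,35.6703), returning to the start.

Shape 2 is a quadratic bezier drawn with `<path>`. Its stroke #ff0000 means engrave at S213, F3295. After flipping Y the toolpath is (263.4445,53.2432) → (255.3630,56.4188) → (245.8278,59.8479) → (234.8390,63.5303) → (222.3966,67.4661) → (208.5006,71.6553) → (193.1509,76.0979) → (176.3476,80.7939) → (158.0906,85.7433).

Shape 3 is a open polyline drawn with `<path>`. Its stroke #008000 means score at S555, F2460. After flipping Y the toolpath is (225.9216,44.3532) → (141.0243,31.7761) → (224.1312,26.6191) → (170.2666,153.5411) → (110.0645,111.0295) → (246.7472,47.0906).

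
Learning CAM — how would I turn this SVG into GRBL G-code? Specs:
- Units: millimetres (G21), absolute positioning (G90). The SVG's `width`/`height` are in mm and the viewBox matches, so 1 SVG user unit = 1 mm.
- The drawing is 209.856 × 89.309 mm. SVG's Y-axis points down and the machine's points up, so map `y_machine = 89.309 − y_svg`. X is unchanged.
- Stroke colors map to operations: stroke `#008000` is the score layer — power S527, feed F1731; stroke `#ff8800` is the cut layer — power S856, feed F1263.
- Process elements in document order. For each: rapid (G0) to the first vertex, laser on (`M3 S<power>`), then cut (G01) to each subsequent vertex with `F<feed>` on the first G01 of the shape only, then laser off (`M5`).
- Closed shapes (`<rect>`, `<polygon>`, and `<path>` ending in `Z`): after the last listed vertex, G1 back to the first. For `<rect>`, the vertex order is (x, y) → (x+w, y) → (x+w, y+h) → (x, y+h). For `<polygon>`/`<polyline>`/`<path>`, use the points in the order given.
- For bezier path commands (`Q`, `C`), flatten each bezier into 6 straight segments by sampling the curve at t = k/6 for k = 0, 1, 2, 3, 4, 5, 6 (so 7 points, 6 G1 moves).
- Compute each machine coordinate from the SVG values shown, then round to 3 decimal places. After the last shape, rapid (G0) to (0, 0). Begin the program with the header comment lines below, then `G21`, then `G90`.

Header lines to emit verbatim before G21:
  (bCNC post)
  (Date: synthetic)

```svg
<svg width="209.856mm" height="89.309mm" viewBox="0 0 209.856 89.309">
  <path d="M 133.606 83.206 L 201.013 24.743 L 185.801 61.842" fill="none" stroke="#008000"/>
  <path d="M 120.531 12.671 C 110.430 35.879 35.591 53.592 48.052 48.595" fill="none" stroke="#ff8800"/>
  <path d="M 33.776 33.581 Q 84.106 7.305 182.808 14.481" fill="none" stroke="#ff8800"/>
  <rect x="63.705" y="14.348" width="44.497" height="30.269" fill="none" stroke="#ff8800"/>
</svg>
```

viewBox `0 0 209.856 89.309` with mm width/height → 1 unit = 1 mm. Flip: y_m = 89.309 − y_svg.

**Shape 1** — `<path>` open polyline, stroke `#008000` → score (S527, F1731). Machine vertices: (133.606,6.103) → (201.013,64.566) → (185.801,27.467). Open path.

**Shape 2** — `<path>` cubic bezier, stroke `#ff8800` → cut (S856, F1263). Control points (SVG): P0=(120.531,12.671), P1=(110.430,35.879), P2=(35.591,53.592), P3=(48.052,48.595); sampled at t=k/6. Machine vertices: (120.531,76.638) → (110.790,65.572) → (94.482,55.899) → (75.831,48.099) → (59.060,42.649) → (48.393,40.028) → (48.052,40.714). Open path.

**Shape 3** — `<path>` quadratic bezier, stroke `#ff8800` → cut (S856, F1263). Control points (SVG): P0=(33.776,33.581), P1=(84.106,7.305), P2=(182.808,14.481); sampled at t=k/6. Machine vertices: (33.776,55.728) → (51.896,63.557) → (72.704,69.528) → (96.199,73.641) → (122.381,75.895) → (151.251,76.291) → (182.808,74.828). Open path.

**Shape 4** — `<rect>` rectangle, stroke `#ff8800` → cut (S856, F1263). Machine vertices: (63.705,74.961) → (108.202,74.961) → (108.202,44.692) → (63.705,44.692) → (63.705,74.961). Closed: final G1 returns to the first vertex.

(bCNC post)
(Date: synthetic)
G21
G90
G0 X133.606 Y6.103
M3 S527
G01 X201.013 Y64.566 F1731
G01 X185.801 Y27.467
M5
G0 X120.531 Y76.638
M3 S856
G01 X110.790 Y65.572 F1263
G01 X94.482 Y55.899
G01 X75.831 Y48.099
G01 X59.060 Y42.649
G01 X48.393 Y40.028
G01 X48.052 Y40.714
M5
G0 X33.776 Y55.728
M3 S856
G01 X51.896 Y63.557 F1263
G01 X72.704 Y69.528
G01 X96.199 Y73.641
G01 X122.381 Y75.895
G01 X151.251 Y76.291
G01 X182.808 Y74.828
M5
G0 X63.705 Y74.961
M3 S856
G01 X108.202 Y74.961 F1263
G01 X108.202 Y44.692
G01 X63.705 Y44.692
G01 X63.705 Y74.961
M5
G0 X0.000 Y0.000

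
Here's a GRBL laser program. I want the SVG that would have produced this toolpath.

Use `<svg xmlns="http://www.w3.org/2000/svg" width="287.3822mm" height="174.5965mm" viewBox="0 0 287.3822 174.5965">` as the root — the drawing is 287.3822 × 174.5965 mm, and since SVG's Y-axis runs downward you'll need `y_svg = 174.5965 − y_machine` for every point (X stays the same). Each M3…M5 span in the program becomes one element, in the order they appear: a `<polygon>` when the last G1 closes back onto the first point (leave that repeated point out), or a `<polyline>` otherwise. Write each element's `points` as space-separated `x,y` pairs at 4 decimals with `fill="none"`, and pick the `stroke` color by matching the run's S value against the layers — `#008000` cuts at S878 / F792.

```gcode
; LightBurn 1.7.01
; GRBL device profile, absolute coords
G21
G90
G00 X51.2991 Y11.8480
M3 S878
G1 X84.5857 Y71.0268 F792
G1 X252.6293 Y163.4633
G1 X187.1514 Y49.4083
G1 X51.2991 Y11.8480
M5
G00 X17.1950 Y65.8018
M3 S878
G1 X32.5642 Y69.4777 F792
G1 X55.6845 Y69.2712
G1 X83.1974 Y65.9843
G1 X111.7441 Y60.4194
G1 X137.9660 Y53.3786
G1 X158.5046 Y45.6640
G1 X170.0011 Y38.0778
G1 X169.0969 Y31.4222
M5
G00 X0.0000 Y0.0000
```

Machine Y-up, SVG Y-down with viewBox height 174.5965, so y_svg = 174.5965 − y_machine; X carries over. Every run uses S878, so all elements get stroke `#008000` (cut).

Run 1: The run returns to its start, so emit a `<polygon>` with points (Y-flipped): 51.2991,162.7485 84.5857,103.5697 252.6293,11.1332 187.1514,125.1882.

Run 2: The run is open, so emit a `<polyline>` with points (Y-flipped): 17.1950,108.7947 32.5642,105.1188 55.6845,105.3253 83.1974,108.6122 111.7441,114.1771 137.9660,121.2179 158.5046,128.9325 170.0011,136.5187 169.0969,143.1743.

<svg xmlns="http://www.w3.org/2000/svg" width="287.3822mm" height="174.5965mm" viewBox="0 0 287.3822 174.5965">
  <polygon points="51.2991,162.7485 84.5857,103.5697 252.6293,11.1332 187.1514,125.1882" fill="none" stroke="#008000"/>
  <polyline points="17.1950,108.7947 32.5642,105.1188 55.6845,105.3253 83.1974,108.6122 111.7441,114.1771 137.9660,121.2179 158.5046,128.9325 170.0011,136.5187 169.0969,143.1743" fill="none" stroke="#008000"/>
</svg>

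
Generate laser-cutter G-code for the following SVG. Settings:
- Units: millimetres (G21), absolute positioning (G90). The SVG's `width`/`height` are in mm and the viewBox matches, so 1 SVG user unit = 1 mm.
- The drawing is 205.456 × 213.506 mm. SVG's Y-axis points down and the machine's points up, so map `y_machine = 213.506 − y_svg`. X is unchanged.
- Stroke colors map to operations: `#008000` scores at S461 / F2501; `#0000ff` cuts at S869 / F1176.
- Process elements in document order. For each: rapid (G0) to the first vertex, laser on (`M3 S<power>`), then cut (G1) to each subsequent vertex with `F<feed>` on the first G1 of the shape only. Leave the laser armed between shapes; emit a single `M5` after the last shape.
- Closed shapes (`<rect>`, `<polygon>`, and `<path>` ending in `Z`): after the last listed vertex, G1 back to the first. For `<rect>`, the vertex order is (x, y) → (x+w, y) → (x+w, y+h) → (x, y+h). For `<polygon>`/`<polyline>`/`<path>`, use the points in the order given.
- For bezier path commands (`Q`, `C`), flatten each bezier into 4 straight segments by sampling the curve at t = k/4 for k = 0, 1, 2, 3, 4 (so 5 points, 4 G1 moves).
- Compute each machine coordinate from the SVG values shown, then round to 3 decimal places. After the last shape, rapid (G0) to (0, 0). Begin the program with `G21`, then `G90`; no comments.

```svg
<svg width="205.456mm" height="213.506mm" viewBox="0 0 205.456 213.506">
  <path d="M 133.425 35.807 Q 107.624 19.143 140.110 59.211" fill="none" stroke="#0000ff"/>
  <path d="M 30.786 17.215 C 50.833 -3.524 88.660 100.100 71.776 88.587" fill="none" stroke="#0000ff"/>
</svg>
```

G21
G90
G0 X133.425 Y177.699
M3 S869
G1 X124.167 Y182.485 F1176
G1 X122.196 Y180.180
G1 X127.510 Y170.783
G1 X140.110 Y154.295
G0 X30.786 Y196.291
M3 S869
G1 X48.022 Y192.269 F1176
G1 X65.130 Y164.065
G1 X75.313 Y134.130
G1 X71.776 Y124.919
M5
G0 X0.000 Y0.000

Since the viewBox matches the mm dimensions, user units are millimetres directly. The only transform is the Y-flip y_m = 213.506 − y_svg.

Shape 1 is a quadratic bezier drawn with `<path>`. Its stroke #0000ff means cut at S869, F1176. After flipping Y the toolpath is (133.425,177.699) → (124.167,182.485) → (122.196,180.180) → (127.510,170.783) → (140.110,154.295).

Shape 2 is a cubic bezier drawn with `<path>`. Its stroke #0000ff means cut at S869, F1176. After flipping Y the toolpath is (30.786,196.291) → (48.022,192.269) → (65.130,164.065) → (75.313,134.130) → (71.776,124.919).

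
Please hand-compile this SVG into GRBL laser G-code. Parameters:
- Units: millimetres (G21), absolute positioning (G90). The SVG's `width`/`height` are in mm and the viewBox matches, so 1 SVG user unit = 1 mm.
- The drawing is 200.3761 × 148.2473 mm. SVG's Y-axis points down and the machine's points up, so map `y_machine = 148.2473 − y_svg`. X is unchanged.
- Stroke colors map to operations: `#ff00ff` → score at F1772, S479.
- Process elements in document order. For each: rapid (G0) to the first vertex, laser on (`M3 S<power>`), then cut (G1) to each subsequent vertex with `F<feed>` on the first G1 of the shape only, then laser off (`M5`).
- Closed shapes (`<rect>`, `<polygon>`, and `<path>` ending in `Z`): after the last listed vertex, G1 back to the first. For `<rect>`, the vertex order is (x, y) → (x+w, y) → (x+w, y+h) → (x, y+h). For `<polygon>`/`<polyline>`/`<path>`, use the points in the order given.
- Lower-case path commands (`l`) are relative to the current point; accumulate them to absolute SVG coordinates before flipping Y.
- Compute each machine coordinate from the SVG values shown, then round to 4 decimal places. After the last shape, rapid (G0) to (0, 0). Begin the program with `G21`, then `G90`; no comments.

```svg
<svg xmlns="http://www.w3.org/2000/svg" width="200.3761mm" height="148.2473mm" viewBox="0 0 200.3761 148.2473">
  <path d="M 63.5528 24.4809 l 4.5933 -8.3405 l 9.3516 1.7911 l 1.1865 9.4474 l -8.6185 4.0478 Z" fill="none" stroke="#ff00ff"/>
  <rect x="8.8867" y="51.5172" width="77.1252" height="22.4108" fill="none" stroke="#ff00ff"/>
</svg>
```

1 u = 1 mm; y_m = 148.2473 − y.

[1] `<path>` regular polygon, #ff00ff→score S479 F1772: (63.5528,123.7664) → (68.1461,132.1069) → (77.4977,130.3158) → (78.6842,120.8684) → (70.0657,116.8206) → (63.5528,123.7664) (closed)

[2] `<rect>` rectangle, #ff00ff→score S479 F1772: (8.8867,96.7301) → (86.0119,96.7301) → (86.0119,74.3193) → (8.8867,74.3193) → (8.8867,96.7301) (closed)

G21
G90
G0 X63.5528 Y123.7664
M3 S479
G1 X68.1461 Y132.1069 F1772
G1 X77.4977 Y130.3158
G1 X78.6842 Y120.8684
G1 X70.0657 Y116.8206
G1 X63.5528 Y123.7664
M5
G0 X8.8867 Y96.7301
M3 S479
G1 X86.0119 Y96.7301 F1772
G1 X86.0119 Y74.3193
G1 X8.8867 Y74.3193
G1 X8.8867 Y96.7301
M5
G0 X0.0000 Y0.0000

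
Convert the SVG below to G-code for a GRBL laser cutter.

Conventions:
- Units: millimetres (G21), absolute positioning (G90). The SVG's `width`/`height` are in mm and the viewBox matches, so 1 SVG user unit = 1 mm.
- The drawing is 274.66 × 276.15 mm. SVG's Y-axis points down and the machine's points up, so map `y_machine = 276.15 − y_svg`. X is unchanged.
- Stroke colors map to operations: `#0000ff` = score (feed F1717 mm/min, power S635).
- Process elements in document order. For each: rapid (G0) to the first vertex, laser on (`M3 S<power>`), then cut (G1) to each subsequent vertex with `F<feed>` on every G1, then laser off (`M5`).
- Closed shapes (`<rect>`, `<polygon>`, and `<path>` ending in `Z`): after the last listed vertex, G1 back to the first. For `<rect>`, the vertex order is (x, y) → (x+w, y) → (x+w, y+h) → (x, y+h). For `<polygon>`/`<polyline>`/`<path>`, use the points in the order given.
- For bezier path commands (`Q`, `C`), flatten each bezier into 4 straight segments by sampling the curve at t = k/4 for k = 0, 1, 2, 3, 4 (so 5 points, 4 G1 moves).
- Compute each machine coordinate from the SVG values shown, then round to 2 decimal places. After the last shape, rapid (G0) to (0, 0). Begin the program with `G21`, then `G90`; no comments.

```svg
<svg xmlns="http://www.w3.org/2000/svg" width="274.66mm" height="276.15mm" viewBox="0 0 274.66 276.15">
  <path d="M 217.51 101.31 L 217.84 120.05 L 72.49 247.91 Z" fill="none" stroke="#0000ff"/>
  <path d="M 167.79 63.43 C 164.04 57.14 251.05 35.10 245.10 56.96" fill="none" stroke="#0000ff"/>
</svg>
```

G21
G90
G0 X217.51 Y174.84
M3 S635
G1 X217.84 Y156.10 F1717
G1 X72.49 Y28.24 F1717
G1 X217.51 Y174.84 F1717
M5
G0 X167.79 Y212.72
M3 S635
G1 X179.12 Y219.46 F1717
G1 X207.27 Y226.51 F1717
G1 X235.00 Y228.29 F1717
G1 X245.10 Y219.19 F1717
M5
G0 X0.00 Y0.00

Since the viewBox matches the mm dimensions, user units are millimetres directly. The only transform is the Y-flip y_m = 276.15 − y_svg.

Shape 1 is a closed polygon drawn with `<path>`. Its stroke #0000ff means score at S635, F1717. After flipping Y the toolpath is (217.51,174.84) → (217.84,156.10) → (72.49,28.24) → (217.51,174.84), returning to the start.

Shape 2 is a cubic bezier drawn with `<path>`. Its stroke #0000ff means score at S635, F1717. After flipping Y the toolpath is (167.79,212.72) → (179.12,219.46) → (207.27,226.51) → (235.00,228.29) → (245.10,219.19).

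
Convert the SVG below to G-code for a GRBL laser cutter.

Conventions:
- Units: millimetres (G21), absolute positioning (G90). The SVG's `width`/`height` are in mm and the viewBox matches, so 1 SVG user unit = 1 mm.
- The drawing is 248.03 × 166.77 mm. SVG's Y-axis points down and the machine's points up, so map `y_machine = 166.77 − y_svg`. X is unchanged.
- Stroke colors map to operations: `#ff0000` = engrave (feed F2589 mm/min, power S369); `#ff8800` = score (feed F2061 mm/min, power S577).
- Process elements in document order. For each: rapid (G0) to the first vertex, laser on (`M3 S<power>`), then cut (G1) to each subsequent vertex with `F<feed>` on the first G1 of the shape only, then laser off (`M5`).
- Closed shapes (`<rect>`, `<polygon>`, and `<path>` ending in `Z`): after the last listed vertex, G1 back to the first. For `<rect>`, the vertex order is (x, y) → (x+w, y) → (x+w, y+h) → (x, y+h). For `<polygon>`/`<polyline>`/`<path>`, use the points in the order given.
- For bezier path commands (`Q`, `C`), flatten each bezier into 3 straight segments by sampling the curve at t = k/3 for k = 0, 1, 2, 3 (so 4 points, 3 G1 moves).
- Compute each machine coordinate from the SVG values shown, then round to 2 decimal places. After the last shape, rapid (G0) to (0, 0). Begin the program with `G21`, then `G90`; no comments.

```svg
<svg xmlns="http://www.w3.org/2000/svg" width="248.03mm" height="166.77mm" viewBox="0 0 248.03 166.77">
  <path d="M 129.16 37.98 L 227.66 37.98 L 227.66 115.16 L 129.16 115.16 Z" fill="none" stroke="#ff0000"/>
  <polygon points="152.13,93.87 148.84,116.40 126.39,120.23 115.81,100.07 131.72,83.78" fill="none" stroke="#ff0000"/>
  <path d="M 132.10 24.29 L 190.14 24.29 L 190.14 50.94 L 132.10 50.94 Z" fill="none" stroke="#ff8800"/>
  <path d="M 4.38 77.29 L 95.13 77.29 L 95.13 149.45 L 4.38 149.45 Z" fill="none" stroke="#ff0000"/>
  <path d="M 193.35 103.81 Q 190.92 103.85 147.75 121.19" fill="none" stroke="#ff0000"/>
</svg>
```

1 u = 1 mm; y_m = 166.77 − y.

[1] `<path>` rectangle, #ff0000→engrave S369 F2589: (129.16,128.79) → (227.66,128.79) → (227.66,51.61) → (129.16,51.61) → (129.16,128.79) (closed)

[2] `<polygon>` regular polygon, #ff0000→engrave S369 F2589: (152.13,72.90) → (148.84,50.37) → (126.39,46.54) → (115.81,66.70) → (131.72,82.99) → (152.13,72.90) (closed)

[3] `<path>` rectangle, #ff8800→score S577 F2061: (132.10,142.48) → (190.14,142.48) → (190.14,115.83) → (132.10,115.83) → (132.10,142.48) (closed)

[4] `<path>` rectangle, #ff0000→engrave S369 F2589: (4.38,89.48) → (95.13,89.48) → (95.13,17.32) → (4.38,17.32) → (4.38,89.48) (closed)

[5] `<path>` quadratic bezier, #ff0000→engrave S369 F2589: (193.35,62.96) → (187.20,61.01) → (172.00,55.22) → (147.75,45.58)

G21
G90
G0 X129.16 Y128.79
M3 S369
G1 X227.66 Y128.79 F2589
G1 X227.66 Y51.61
G1 X129.16 Y51.61
G1 X129.16 Y128.79
M5
G0 X152.13 Y72.90
M3 S369
G1 X148.84 Y50.37 F2589
G1 X126.39 Y46.54
G1 X115.81 Y66.70
G1 X131.72 Y82.99
G1 X152.13 Y72.90
M5
G0 X132.10 Y142.48
M3 S577
G1 X190.14 Y142.48 F2061
G1 X190.14 Y115.83
G1 X132.10 Y115.83
G1 X132.10 Y142.48
M5
G0 X4.38 Y89.48
M3 S369
G1 X95.13 Y89.48 F2589
G1 X95.13 Y17.32
G1 X4.38 Y17.32
G1 X4.38 Y89.48
M5
G0 X193.35 Y62.96
M3 S369
G1 X187.20 Y61.01 F2589
G1 X172.00 Y55.22
G1 X147.75 Y45.58
M5
G0 X0.00 Y0.00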